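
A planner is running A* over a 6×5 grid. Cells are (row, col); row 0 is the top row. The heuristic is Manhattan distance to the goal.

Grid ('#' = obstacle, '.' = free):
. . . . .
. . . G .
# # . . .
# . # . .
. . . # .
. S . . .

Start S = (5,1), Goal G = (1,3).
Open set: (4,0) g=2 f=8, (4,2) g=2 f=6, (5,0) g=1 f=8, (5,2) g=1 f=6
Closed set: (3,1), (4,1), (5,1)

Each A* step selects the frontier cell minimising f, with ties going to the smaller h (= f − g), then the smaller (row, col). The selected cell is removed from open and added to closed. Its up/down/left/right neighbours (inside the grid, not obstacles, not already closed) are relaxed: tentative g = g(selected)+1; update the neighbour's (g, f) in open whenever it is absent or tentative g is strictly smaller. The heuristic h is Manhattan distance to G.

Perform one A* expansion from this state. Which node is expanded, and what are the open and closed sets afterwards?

step 1: expand (4,2) (f=6, h=4) → closed; open now [(4,0) g=2 f=8, (5,0) g=1 f=8, (5,2) g=1 f=6]

expanded=(4,2); open=[(4,0) g=2 f=8, (5,0) g=1 f=8, (5,2) g=1 f=6]; closed=[(3,1), (4,1), (4,2), (5,1)]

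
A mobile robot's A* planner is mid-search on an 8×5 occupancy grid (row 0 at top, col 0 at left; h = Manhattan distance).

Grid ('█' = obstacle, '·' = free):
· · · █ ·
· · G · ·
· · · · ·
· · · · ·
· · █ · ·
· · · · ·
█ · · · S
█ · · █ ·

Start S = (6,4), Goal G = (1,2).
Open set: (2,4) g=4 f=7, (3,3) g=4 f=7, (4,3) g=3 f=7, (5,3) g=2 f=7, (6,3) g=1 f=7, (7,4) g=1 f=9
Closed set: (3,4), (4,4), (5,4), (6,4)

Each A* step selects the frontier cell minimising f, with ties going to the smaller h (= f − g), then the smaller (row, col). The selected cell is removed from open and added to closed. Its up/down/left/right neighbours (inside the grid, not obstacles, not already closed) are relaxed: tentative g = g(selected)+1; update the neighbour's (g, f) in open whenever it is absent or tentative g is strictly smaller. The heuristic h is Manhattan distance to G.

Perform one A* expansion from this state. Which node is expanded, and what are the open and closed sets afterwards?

expanded=(2,4); open=[(1,4) g=5 f=7, (2,3) g=5 f=7, (3,3) g=4 f=7, (4,3) g=3 f=7, (5,3) g=2 f=7, (6,3) g=1 f=7, (7,4) g=1 f=9]; closed=[(2,4), (3,4), (4,4), (5,4), (6,4)]

step 1: expand (2,4) (f=7, h=3) → closed; open now [(1,4) g=5 f=7, (2,3) g=5 f=7, (3,3) g=4 f=7, (4,3) g=3 f=7, (5,3) g=2 f=7, (6,3) g=1 f=7, (7,4) g=1 f=9]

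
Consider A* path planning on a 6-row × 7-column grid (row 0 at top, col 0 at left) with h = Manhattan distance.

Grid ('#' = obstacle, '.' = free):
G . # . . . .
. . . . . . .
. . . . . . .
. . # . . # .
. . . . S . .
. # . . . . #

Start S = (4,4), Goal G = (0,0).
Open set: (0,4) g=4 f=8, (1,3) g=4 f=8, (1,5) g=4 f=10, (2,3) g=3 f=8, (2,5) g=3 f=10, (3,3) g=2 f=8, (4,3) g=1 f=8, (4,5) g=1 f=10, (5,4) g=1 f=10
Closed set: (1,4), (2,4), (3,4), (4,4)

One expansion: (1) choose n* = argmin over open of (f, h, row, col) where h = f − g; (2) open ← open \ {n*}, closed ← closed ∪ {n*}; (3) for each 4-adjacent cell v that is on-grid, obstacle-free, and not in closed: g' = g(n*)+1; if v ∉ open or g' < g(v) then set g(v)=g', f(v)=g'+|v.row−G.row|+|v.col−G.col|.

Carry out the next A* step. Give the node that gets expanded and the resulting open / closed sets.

step 1: expand (0,4) (f=8, h=4) → closed; open now [(0,3) g=5 f=8, (0,5) g=5 f=10, (1,3) g=4 f=8, (1,5) g=4 f=10, (2,3) g=3 f=8, (2,5) g=3 f=10, (3,3) g=2 f=8, (4,3) g=1 f=8, (4,5) g=1 f=10, (5,4) g=1 f=10]

expanded=(0,4); open=[(0,3) g=5 f=8, (0,5) g=5 f=10, (1,3) g=4 f=8, (1,5) g=4 f=10, (2,3) g=3 f=8, (2,5) g=3 f=10, (3,3) g=2 f=8, (4,3) g=1 f=8, (4,5) g=1 f=10, (5,4) g=1 f=10]; closed=[(0,4), (1,4), (2,4), (3,4), (4,4)]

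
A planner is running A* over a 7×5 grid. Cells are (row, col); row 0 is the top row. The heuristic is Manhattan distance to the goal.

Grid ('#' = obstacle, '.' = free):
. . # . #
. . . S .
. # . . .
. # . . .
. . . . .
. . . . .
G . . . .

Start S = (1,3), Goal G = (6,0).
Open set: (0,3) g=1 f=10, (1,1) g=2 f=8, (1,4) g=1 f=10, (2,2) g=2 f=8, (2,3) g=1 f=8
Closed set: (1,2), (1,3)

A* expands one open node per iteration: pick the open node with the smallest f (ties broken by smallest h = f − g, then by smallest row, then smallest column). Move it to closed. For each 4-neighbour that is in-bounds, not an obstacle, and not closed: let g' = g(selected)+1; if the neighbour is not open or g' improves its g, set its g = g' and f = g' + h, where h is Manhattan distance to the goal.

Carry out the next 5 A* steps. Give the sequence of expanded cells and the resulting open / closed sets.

step 1: expand (1,1) (f=8, h=6) → closed; open now [(0,1) g=3 f=10, (0,3) g=1 f=10, (1,0) g=3 f=8, (1,4) g=1 f=10, (2,2) g=2 f=8, (2,3) g=1 f=8]
step 2: expand (1,0) (f=8, h=5) → closed; open now [(0,0) g=4 f=10, (0,1) g=3 f=10, (0,3) g=1 f=10, (1,4) g=1 f=10, (2,0) g=4 f=8, (2,2) g=2 f=8, (2,3) g=1 f=8]
step 3: expand (2,0) (f=8, h=4) → closed; open now [(0,0) g=4 f=10, (0,1) g=3 f=10, (0,3) g=1 f=10, (1,4) g=1 f=10, (2,2) g=2 f=8, (2,3) g=1 f=8, (3,0) g=5 f=8]
step 4: expand (3,0) (f=8, h=3) → closed; open now [(0,0) g=4 f=10, (0,1) g=3 f=10, (0,3) g=1 f=10, (1,4) g=1 f=10, (2,2) g=2 f=8, (2,3) g=1 f=8, (4,0) g=6 f=8]
step 5: expand (4,0) (f=8, h=2) → closed; open now [(0,0) g=4 f=10, (0,1) g=3 f=10, (0,3) g=1 f=10, (1,4) g=1 f=10, (2,2) g=2 f=8, (2,3) g=1 f=8, (4,1) g=7 f=10, (5,0) g=7 f=8]

order=[(1,1) → (1,0) → (2,0) → (3,0) → (4,0)]; open=[(0,0) g=4 f=10, (0,1) g=3 f=10, (0,3) g=1 f=10, (1,4) g=1 f=10, (2,2) g=2 f=8, (2,3) g=1 f=8, (4,1) g=7 f=10, (5,0) g=7 f=8]; closed=[(1,0), (1,1), (1,2), (1,3), (2,0), (3,0), (4,0)]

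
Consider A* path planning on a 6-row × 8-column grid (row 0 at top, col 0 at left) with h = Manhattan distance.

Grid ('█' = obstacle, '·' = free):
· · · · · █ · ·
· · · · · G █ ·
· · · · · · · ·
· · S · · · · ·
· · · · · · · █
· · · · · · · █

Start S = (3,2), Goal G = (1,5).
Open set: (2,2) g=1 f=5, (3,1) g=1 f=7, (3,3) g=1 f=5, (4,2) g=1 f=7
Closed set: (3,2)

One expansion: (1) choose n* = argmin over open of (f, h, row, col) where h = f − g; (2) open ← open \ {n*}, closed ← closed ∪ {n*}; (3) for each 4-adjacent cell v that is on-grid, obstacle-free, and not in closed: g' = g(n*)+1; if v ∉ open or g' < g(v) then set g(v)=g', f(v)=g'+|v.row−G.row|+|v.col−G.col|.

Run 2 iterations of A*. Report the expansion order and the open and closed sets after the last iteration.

step 1: expand (2,2) (f=5, h=4) → closed; open now [(1,2) g=2 f=5, (2,1) g=2 f=7, (2,3) g=2 f=5, (3,1) g=1 f=7, (3,3) g=1 f=5, (4,2) g=1 f=7]
step 2: expand (1,2) (f=5, h=3) → closed; open now [(0,2) g=3 f=7, (1,1) g=3 f=7, (1,3) g=3 f=5, (2,1) g=2 f=7, (2,3) g=2 f=5, (3,1) g=1 f=7, (3,3) g=1 f=5, (4,2) g=1 f=7]

order=[(2,2) → (1,2)]; open=[(0,2) g=3 f=7, (1,1) g=3 f=7, (1,3) g=3 f=5, (2,1) g=2 f=7, (2,3) g=2 f=5, (3,1) g=1 f=7, (3,3) g=1 f=5, (4,2) g=1 f=7]; closed=[(1,2), (2,2), (3,2)]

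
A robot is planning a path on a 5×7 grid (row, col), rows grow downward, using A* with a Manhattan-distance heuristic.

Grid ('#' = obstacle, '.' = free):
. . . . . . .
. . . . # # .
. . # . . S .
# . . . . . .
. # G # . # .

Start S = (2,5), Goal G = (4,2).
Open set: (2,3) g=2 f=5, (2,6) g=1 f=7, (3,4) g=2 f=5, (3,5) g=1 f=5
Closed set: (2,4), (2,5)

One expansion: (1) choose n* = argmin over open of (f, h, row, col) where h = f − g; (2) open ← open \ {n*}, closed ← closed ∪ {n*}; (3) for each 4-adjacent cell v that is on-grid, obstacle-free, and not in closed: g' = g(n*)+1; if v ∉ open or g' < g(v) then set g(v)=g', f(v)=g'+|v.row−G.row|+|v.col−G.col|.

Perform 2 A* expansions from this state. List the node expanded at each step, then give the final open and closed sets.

step 1: expand (2,3) (f=5, h=3) → closed; open now [(1,3) g=3 f=7, (2,6) g=1 f=7, (3,3) g=3 f=5, (3,4) g=2 f=5, (3,5) g=1 f=5]
step 2: expand (3,3) (f=5, h=2) → closed; open now [(1,3) g=3 f=7, (2,6) g=1 f=7, (3,2) g=4 f=5, (3,4) g=2 f=5, (3,5) g=1 f=5]

order=[(2,3) → (3,3)]; open=[(1,3) g=3 f=7, (2,6) g=1 f=7, (3,2) g=4 f=5, (3,4) g=2 f=5, (3,5) g=1 f=5]; closed=[(2,3), (2,4), (2,5), (3,3)]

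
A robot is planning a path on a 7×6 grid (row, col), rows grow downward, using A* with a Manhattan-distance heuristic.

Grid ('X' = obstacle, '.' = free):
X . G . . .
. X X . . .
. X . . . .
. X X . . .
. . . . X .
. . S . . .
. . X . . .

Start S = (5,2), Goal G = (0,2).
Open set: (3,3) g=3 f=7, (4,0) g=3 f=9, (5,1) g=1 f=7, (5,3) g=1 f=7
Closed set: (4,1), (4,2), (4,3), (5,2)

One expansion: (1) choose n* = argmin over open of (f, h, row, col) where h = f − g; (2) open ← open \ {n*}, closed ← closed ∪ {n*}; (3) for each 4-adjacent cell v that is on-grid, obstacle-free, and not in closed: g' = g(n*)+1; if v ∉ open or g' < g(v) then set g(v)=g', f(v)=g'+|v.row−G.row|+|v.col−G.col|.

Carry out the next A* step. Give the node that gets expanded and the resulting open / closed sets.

step 1: expand (3,3) (f=7, h=4) → closed; open now [(2,3) g=4 f=7, (3,4) g=4 f=9, (4,0) g=3 f=9, (5,1) g=1 f=7, (5,3) g=1 f=7]

expanded=(3,3); open=[(2,3) g=4 f=7, (3,4) g=4 f=9, (4,0) g=3 f=9, (5,1) g=1 f=7, (5,3) g=1 f=7]; closed=[(3,3), (4,1), (4,2), (4,3), (5,2)]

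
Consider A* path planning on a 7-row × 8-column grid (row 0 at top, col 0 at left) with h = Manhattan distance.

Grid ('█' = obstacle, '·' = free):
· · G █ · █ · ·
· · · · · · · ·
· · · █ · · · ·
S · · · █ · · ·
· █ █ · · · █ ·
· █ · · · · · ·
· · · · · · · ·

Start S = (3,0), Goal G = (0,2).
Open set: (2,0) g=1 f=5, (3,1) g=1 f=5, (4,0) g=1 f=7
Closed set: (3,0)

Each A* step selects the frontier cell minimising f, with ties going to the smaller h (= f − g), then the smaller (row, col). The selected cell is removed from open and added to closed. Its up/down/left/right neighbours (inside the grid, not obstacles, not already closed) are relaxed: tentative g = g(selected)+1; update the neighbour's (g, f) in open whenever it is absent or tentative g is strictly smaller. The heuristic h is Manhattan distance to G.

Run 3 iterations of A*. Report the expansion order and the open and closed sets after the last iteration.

order=[(2,0) → (1,0) → (0,0)]; open=[(0,1) g=4 f=5, (1,1) g=3 f=5, (2,1) g=2 f=5, (3,1) g=1 f=5, (4,0) g=1 f=7]; closed=[(0,0), (1,0), (2,0), (3,0)]

step 1: expand (2,0) (f=5, h=4) → closed; open now [(1,0) g=2 f=5, (2,1) g=2 f=5, (3,1) g=1 f=5, (4,0) g=1 f=7]
step 2: expand (1,0) (f=5, h=3) → closed; open now [(0,0) g=3 f=5, (1,1) g=3 f=5, (2,1) g=2 f=5, (3,1) g=1 f=5, (4,0) g=1 f=7]
step 3: expand (0,0) (f=5, h=2) → closed; open now [(0,1) g=4 f=5, (1,1) g=3 f=5, (2,1) g=2 f=5, (3,1) g=1 f=5, (4,0) g=1 f=7]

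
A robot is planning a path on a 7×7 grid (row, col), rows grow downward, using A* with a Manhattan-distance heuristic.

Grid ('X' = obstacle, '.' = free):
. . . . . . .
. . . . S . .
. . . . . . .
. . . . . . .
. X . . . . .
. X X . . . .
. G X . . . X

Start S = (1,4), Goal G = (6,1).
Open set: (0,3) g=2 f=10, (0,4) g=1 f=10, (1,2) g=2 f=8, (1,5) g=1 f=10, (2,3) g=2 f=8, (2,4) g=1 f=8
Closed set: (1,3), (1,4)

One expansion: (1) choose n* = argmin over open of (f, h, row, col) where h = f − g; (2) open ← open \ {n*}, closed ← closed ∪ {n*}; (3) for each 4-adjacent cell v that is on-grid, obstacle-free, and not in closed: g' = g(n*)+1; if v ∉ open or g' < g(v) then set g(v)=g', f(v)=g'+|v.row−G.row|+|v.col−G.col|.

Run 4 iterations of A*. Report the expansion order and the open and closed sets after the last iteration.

step 1: expand (1,2) (f=8, h=6) → closed; open now [(0,2) g=3 f=10, (0,3) g=2 f=10, (0,4) g=1 f=10, (1,1) g=3 f=8, (1,5) g=1 f=10, (2,2) g=3 f=8, (2,3) g=2 f=8, (2,4) g=1 f=8]
step 2: expand (1,1) (f=8, h=5) → closed; open now [(0,1) g=4 f=10, (0,2) g=3 f=10, (0,3) g=2 f=10, (0,4) g=1 f=10, (1,0) g=4 f=10, (1,5) g=1 f=10, (2,1) g=4 f=8, (2,2) g=3 f=8, (2,3) g=2 f=8, (2,4) g=1 f=8]
step 3: expand (2,1) (f=8, h=4) → closed; open now [(0,1) g=4 f=10, (0,2) g=3 f=10, (0,3) g=2 f=10, (0,4) g=1 f=10, (1,0) g=4 f=10, (1,5) g=1 f=10, (2,0) g=5 f=10, (2,2) g=3 f=8, (2,3) g=2 f=8, (2,4) g=1 f=8, (3,1) g=5 f=8]
step 4: expand (3,1) (f=8, h=3) → closed; open now [(0,1) g=4 f=10, (0,2) g=3 f=10, (0,3) g=2 f=10, (0,4) g=1 f=10, (1,0) g=4 f=10, (1,5) g=1 f=10, (2,0) g=5 f=10, (2,2) g=3 f=8, (2,3) g=2 f=8, (2,4) g=1 f=8, (3,0) g=6 f=10, (3,2) g=6 f=10]

order=[(1,2) → (1,1) → (2,1) → (3,1)]; open=[(0,1) g=4 f=10, (0,2) g=3 f=10, (0,3) g=2 f=10, (0,4) g=1 f=10, (1,0) g=4 f=10, (1,5) g=1 f=10, (2,0) g=5 f=10, (2,2) g=3 f=8, (2,3) g=2 f=8, (2,4) g=1 f=8, (3,0) g=6 f=10, (3,2) g=6 f=10]; closed=[(1,1), (1,2), (1,3), (1,4), (2,1), (3,1)]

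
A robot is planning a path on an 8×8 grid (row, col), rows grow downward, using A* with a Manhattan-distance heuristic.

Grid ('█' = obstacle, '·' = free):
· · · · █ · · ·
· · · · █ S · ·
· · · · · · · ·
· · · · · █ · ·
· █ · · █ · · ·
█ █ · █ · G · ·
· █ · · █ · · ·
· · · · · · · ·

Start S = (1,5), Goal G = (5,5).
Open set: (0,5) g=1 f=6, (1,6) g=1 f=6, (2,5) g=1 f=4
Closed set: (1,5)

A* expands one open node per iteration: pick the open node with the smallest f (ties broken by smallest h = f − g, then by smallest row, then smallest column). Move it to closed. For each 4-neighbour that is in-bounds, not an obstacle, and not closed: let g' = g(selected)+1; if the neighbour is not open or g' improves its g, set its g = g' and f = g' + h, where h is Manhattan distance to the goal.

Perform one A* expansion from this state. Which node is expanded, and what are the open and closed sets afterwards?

step 1: expand (2,5) (f=4, h=3) → closed; open now [(0,5) g=1 f=6, (1,6) g=1 f=6, (2,4) g=2 f=6, (2,6) g=2 f=6]

expanded=(2,5); open=[(0,5) g=1 f=6, (1,6) g=1 f=6, (2,4) g=2 f=6, (2,6) g=2 f=6]; closed=[(1,5), (2,5)]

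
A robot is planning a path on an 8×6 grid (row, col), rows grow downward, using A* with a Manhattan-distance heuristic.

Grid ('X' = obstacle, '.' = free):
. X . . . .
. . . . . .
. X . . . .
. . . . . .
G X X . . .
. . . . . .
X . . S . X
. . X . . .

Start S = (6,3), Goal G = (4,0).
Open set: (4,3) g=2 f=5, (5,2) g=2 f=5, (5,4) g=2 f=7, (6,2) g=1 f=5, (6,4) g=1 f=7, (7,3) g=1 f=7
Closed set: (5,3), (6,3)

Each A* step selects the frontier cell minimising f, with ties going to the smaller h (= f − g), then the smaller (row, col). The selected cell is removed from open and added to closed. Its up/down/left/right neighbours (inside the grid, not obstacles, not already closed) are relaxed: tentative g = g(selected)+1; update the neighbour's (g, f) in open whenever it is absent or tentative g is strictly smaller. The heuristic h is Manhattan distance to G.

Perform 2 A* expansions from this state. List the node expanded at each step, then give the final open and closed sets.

step 1: expand (4,3) (f=5, h=3) → closed; open now [(3,3) g=3 f=7, (4,4) g=3 f=7, (5,2) g=2 f=5, (5,4) g=2 f=7, (6,2) g=1 f=5, (6,4) g=1 f=7, (7,3) g=1 f=7]
step 2: expand (5,2) (f=5, h=3) → closed; open now [(3,3) g=3 f=7, (4,4) g=3 f=7, (5,1) g=3 f=5, (5,4) g=2 f=7, (6,2) g=1 f=5, (6,4) g=1 f=7, (7,3) g=1 f=7]

order=[(4,3) → (5,2)]; open=[(3,3) g=3 f=7, (4,4) g=3 f=7, (5,1) g=3 f=5, (5,4) g=2 f=7, (6,2) g=1 f=5, (6,4) g=1 f=7, (7,3) g=1 f=7]; closed=[(4,3), (5,2), (5,3), (6,3)]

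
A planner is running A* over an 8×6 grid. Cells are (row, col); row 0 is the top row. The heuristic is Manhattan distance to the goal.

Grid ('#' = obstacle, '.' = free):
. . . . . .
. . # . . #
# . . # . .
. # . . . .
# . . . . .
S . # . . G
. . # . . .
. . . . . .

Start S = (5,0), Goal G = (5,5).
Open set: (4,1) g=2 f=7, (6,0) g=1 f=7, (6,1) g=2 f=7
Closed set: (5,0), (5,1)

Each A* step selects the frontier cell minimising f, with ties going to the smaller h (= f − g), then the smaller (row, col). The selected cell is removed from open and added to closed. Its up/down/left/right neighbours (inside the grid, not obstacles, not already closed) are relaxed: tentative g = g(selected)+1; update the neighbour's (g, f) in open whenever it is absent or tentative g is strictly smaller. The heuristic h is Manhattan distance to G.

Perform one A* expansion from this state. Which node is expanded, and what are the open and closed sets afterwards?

step 1: expand (4,1) (f=7, h=5) → closed; open now [(4,2) g=3 f=7, (6,0) g=1 f=7, (6,1) g=2 f=7]

expanded=(4,1); open=[(4,2) g=3 f=7, (6,0) g=1 f=7, (6,1) g=2 f=7]; closed=[(4,1), (5,0), (5,1)]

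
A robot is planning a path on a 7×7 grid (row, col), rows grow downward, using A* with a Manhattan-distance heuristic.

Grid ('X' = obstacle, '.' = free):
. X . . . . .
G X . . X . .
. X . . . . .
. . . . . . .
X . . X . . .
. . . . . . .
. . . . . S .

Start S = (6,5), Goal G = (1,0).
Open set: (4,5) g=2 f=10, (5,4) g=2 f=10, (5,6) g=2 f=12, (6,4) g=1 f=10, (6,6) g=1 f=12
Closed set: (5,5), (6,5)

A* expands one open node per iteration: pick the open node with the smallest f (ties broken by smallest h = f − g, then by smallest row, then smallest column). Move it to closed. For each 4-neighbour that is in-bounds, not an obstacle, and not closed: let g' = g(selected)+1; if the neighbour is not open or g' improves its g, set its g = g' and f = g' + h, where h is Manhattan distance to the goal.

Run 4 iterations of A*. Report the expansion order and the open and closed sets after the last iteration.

order=[(4,5) → (3,5) → (2,5) → (1,5)]; open=[(0,5) g=6 f=12, (1,6) g=6 f=12, (2,4) g=5 f=10, (2,6) g=5 f=12, (3,4) g=4 f=10, (3,6) g=4 f=12, (4,4) g=3 f=10, (4,6) g=3 f=12, (5,4) g=2 f=10, (5,6) g=2 f=12, (6,4) g=1 f=10, (6,6) g=1 f=12]; closed=[(1,5), (2,5), (3,5), (4,5), (5,5), (6,5)]

step 1: expand (4,5) (f=10, h=8) → closed; open now [(3,5) g=3 f=10, (4,4) g=3 f=10, (4,6) g=3 f=12, (5,4) g=2 f=10, (5,6) g=2 f=12, (6,4) g=1 f=10, (6,6) g=1 f=12]
step 2: expand (3,5) (f=10, h=7) → closed; open now [(2,5) g=4 f=10, (3,4) g=4 f=10, (3,6) g=4 f=12, (4,4) g=3 f=10, (4,6) g=3 f=12, (5,4) g=2 f=10, (5,6) g=2 f=12, (6,4) g=1 f=10, (6,6) g=1 f=12]
step 3: expand (2,5) (f=10, h=6) → closed; open now [(1,5) g=5 f=10, (2,4) g=5 f=10, (2,6) g=5 f=12, (3,4) g=4 f=10, (3,6) g=4 f=12, (4,4) g=3 f=10, (4,6) g=3 f=12, (5,4) g=2 f=10, (5,6) g=2 f=12, (6,4) g=1 f=10, (6,6) g=1 f=12]
step 4: expand (1,5) (f=10, h=5) → closed; open now [(0,5) g=6 f=12, (1,6) g=6 f=12, (2,4) g=5 f=10, (2,6) g=5 f=12, (3,4) g=4 f=10, (3,6) g=4 f=12, (4,4) g=3 f=10, (4,6) g=3 f=12, (5,4) g=2 f=10, (5,6) g=2 f=12, (6,4) g=1 f=10, (6,6) g=1 f=12]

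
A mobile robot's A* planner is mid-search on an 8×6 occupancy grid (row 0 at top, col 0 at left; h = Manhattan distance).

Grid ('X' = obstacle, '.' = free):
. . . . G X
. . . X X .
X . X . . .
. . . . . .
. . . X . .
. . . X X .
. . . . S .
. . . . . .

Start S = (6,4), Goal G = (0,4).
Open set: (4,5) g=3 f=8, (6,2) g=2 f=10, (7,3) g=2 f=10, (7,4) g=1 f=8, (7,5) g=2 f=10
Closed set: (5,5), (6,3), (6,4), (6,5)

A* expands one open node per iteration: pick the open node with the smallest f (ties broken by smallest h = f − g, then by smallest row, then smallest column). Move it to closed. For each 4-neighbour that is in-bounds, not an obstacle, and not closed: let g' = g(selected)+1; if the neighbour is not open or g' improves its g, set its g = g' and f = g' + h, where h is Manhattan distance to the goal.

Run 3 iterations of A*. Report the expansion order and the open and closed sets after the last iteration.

order=[(4,5) → (3,5) → (2,5)]; open=[(1,5) g=6 f=8, (2,4) g=6 f=8, (3,4) g=5 f=8, (4,4) g=4 f=8, (6,2) g=2 f=10, (7,3) g=2 f=10, (7,4) g=1 f=8, (7,5) g=2 f=10]; closed=[(2,5), (3,5), (4,5), (5,5), (6,3), (6,4), (6,5)]

step 1: expand (4,5) (f=8, h=5) → closed; open now [(3,5) g=4 f=8, (4,4) g=4 f=8, (6,2) g=2 f=10, (7,3) g=2 f=10, (7,4) g=1 f=8, (7,5) g=2 f=10]
step 2: expand (3,5) (f=8, h=4) → closed; open now [(2,5) g=5 f=8, (3,4) g=5 f=8, (4,4) g=4 f=8, (6,2) g=2 f=10, (7,3) g=2 f=10, (7,4) g=1 f=8, (7,5) g=2 f=10]
step 3: expand (2,5) (f=8, h=3) → closed; open now [(1,5) g=6 f=8, (2,4) g=6 f=8, (3,4) g=5 f=8, (4,4) g=4 f=8, (6,2) g=2 f=10, (7,3) g=2 f=10, (7,4) g=1 f=8, (7,5) g=2 f=10]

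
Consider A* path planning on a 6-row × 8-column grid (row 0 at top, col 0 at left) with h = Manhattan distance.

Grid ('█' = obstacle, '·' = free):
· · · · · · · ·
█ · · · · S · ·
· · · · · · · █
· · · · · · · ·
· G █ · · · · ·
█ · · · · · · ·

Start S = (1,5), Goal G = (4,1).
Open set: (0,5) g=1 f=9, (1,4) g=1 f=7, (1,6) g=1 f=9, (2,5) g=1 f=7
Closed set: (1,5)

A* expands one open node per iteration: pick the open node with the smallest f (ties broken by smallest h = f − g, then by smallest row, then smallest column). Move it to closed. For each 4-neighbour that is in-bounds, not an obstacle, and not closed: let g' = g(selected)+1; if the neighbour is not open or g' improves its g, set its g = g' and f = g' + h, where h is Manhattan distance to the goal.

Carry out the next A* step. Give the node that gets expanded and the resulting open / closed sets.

step 1: expand (1,4) (f=7, h=6) → closed; open now [(0,4) g=2 f=9, (0,5) g=1 f=9, (1,3) g=2 f=7, (1,6) g=1 f=9, (2,4) g=2 f=7, (2,5) g=1 f=7]

expanded=(1,4); open=[(0,4) g=2 f=9, (0,5) g=1 f=9, (1,3) g=2 f=7, (1,6) g=1 f=9, (2,4) g=2 f=7, (2,5) g=1 f=7]; closed=[(1,4), (1,5)]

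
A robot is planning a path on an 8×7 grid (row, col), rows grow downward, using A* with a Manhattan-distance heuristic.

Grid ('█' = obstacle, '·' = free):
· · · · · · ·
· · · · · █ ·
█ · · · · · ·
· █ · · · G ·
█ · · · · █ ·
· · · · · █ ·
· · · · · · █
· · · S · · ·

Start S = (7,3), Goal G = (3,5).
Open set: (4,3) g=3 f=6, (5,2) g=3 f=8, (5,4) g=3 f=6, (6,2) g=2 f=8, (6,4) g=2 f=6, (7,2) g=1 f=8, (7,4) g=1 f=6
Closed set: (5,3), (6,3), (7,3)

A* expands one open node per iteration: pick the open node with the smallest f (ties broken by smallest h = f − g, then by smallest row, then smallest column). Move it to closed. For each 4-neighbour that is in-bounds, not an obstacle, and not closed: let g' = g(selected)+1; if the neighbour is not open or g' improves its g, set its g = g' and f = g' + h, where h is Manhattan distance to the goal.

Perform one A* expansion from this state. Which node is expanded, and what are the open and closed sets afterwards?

expanded=(4,3); open=[(3,3) g=4 f=6, (4,2) g=4 f=8, (4,4) g=4 f=6, (5,2) g=3 f=8, (5,4) g=3 f=6, (6,2) g=2 f=8, (6,4) g=2 f=6, (7,2) g=1 f=8, (7,4) g=1 f=6]; closed=[(4,3), (5,3), (6,3), (7,3)]

step 1: expand (4,3) (f=6, h=3) → closed; open now [(3,3) g=4 f=6, (4,2) g=4 f=8, (4,4) g=4 f=6, (5,2) g=3 f=8, (5,4) g=3 f=6, (6,2) g=2 f=8, (6,4) g=2 f=6, (7,2) g=1 f=8, (7,4) g=1 f=6]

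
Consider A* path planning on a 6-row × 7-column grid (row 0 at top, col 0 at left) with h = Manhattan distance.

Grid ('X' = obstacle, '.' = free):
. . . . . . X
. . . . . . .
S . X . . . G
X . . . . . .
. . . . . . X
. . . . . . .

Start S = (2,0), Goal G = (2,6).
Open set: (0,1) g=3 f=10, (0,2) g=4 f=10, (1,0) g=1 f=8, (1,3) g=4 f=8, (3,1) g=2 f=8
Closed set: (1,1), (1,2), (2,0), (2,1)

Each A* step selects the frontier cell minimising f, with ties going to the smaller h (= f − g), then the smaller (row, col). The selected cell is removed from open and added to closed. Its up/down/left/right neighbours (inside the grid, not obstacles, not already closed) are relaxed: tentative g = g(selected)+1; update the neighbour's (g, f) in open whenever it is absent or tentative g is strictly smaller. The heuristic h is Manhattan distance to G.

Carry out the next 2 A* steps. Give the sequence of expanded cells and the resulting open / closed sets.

order=[(1,3) → (1,4)]; open=[(0,1) g=3 f=10, (0,2) g=4 f=10, (0,3) g=5 f=10, (0,4) g=6 f=10, (1,0) g=1 f=8, (1,5) g=6 f=8, (2,3) g=5 f=8, (2,4) g=6 f=8, (3,1) g=2 f=8]; closed=[(1,1), (1,2), (1,3), (1,4), (2,0), (2,1)]

step 1: expand (1,3) (f=8, h=4) → closed; open now [(0,1) g=3 f=10, (0,2) g=4 f=10, (0,3) g=5 f=10, (1,0) g=1 f=8, (1,4) g=5 f=8, (2,3) g=5 f=8, (3,1) g=2 f=8]
step 2: expand (1,4) (f=8, h=3) → closed; open now [(0,1) g=3 f=10, (0,2) g=4 f=10, (0,3) g=5 f=10, (0,4) g=6 f=10, (1,0) g=1 f=8, (1,5) g=6 f=8, (2,3) g=5 f=8, (2,4) g=6 f=8, (3,1) g=2 f=8]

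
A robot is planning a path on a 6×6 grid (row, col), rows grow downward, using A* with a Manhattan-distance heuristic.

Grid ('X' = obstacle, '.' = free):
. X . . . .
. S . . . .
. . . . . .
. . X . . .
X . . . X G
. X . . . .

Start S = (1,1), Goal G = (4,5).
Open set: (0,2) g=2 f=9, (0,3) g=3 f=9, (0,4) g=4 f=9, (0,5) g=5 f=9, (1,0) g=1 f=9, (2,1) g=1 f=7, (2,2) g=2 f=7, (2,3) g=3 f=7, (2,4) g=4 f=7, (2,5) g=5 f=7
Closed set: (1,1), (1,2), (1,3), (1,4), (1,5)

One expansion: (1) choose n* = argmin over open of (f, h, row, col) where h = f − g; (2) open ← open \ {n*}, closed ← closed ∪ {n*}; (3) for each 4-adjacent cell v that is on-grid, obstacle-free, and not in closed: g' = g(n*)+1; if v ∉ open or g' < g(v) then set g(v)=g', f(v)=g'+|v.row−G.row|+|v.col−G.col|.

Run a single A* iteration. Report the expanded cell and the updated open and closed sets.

step 1: expand (2,5) (f=7, h=2) → closed; open now [(0,2) g=2 f=9, (0,3) g=3 f=9, (0,4) g=4 f=9, (0,5) g=5 f=9, (1,0) g=1 f=9, (2,1) g=1 f=7, (2,2) g=2 f=7, (2,3) g=3 f=7, (2,4) g=4 f=7, (3,5) g=6 f=7]

expanded=(2,5); open=[(0,2) g=2 f=9, (0,3) g=3 f=9, (0,4) g=4 f=9, (0,5) g=5 f=9, (1,0) g=1 f=9, (2,1) g=1 f=7, (2,2) g=2 f=7, (2,3) g=3 f=7, (2,4) g=4 f=7, (3,5) g=6 f=7]; closed=[(1,1), (1,2), (1,3), (1,4), (1,5), (2,5)]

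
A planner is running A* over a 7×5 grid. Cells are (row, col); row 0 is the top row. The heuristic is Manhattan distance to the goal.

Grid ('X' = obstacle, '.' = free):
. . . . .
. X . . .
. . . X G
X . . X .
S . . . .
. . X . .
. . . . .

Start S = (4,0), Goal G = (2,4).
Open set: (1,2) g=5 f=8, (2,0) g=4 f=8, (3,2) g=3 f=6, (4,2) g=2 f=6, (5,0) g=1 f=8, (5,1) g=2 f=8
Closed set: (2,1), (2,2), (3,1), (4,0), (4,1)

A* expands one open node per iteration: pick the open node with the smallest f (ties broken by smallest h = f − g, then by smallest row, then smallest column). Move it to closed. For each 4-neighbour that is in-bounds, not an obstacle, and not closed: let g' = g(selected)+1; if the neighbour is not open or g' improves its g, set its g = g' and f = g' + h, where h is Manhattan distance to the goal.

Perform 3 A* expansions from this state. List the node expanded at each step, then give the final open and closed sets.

step 1: expand (3,2) (f=6, h=3) → closed; open now [(1,2) g=5 f=8, (2,0) g=4 f=8, (4,2) g=2 f=6, (5,0) g=1 f=8, (5,1) g=2 f=8]
step 2: expand (4,2) (f=6, h=4) → closed; open now [(1,2) g=5 f=8, (2,0) g=4 f=8, (4,3) g=3 f=6, (5,0) g=1 f=8, (5,1) g=2 f=8]
step 3: expand (4,3) (f=6, h=3) → closed; open now [(1,2) g=5 f=8, (2,0) g=4 f=8, (4,4) g=4 f=6, (5,0) g=1 f=8, (5,1) g=2 f=8, (5,3) g=4 f=8]

order=[(3,2) → (4,2) → (4,3)]; open=[(1,2) g=5 f=8, (2,0) g=4 f=8, (4,4) g=4 f=6, (5,0) g=1 f=8, (5,1) g=2 f=8, (5,3) g=4 f=8]; closed=[(2,1), (2,2), (3,1), (3,2), (4,0), (4,1), (4,2), (4,3)]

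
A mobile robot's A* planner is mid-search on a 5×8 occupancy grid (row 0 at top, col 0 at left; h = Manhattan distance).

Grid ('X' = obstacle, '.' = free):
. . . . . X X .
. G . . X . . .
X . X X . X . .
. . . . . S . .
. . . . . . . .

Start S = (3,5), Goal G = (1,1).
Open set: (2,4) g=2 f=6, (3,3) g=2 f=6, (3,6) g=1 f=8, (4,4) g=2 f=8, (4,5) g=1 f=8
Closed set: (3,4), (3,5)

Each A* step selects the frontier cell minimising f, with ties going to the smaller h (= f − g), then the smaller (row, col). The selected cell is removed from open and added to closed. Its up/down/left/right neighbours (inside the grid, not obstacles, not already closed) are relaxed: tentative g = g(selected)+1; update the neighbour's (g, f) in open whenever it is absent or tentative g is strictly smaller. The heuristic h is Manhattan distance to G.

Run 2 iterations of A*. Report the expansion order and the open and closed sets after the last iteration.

step 1: expand (2,4) (f=6, h=4) → closed; open now [(3,3) g=2 f=6, (3,6) g=1 f=8, (4,4) g=2 f=8, (4,5) g=1 f=8]
step 2: expand (3,3) (f=6, h=4) → closed; open now [(3,2) g=3 f=6, (3,6) g=1 f=8, (4,3) g=3 f=8, (4,4) g=2 f=8, (4,5) g=1 f=8]

order=[(2,4) → (3,3)]; open=[(3,2) g=3 f=6, (3,6) g=1 f=8, (4,3) g=3 f=8, (4,4) g=2 f=8, (4,5) g=1 f=8]; closed=[(2,4), (3,3), (3,4), (3,5)]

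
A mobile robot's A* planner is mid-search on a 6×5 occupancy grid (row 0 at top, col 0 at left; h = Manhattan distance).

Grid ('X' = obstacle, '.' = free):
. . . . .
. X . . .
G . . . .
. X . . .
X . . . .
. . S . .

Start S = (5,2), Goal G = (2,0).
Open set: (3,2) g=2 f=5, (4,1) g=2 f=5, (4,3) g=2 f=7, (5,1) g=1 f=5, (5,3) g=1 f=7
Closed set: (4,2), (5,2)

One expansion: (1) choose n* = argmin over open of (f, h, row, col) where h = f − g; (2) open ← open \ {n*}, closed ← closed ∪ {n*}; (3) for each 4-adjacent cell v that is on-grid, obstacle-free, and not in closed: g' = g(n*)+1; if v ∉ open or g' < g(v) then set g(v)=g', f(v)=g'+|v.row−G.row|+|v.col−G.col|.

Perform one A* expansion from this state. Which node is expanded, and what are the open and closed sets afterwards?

step 1: expand (3,2) (f=5, h=3) → closed; open now [(2,2) g=3 f=5, (3,3) g=3 f=7, (4,1) g=2 f=5, (4,3) g=2 f=7, (5,1) g=1 f=5, (5,3) g=1 f=7]

expanded=(3,2); open=[(2,2) g=3 f=5, (3,3) g=3 f=7, (4,1) g=2 f=5, (4,3) g=2 f=7, (5,1) g=1 f=5, (5,3) g=1 f=7]; closed=[(3,2), (4,2), (5,2)]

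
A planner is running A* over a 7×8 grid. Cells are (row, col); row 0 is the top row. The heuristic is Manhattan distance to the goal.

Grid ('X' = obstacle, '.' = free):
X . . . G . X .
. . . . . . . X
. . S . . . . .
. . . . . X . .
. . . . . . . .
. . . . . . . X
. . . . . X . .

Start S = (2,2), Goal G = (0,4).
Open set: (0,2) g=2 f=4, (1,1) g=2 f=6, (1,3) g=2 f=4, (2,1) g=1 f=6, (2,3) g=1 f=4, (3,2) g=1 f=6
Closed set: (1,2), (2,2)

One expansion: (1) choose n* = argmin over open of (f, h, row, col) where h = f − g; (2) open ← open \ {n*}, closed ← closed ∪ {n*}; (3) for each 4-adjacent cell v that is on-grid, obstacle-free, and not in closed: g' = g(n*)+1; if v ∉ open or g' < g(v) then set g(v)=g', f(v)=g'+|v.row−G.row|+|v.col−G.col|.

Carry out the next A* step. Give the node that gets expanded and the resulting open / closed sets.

expanded=(0,2); open=[(0,1) g=3 f=6, (0,3) g=3 f=4, (1,1) g=2 f=6, (1,3) g=2 f=4, (2,1) g=1 f=6, (2,3) g=1 f=4, (3,2) g=1 f=6]; closed=[(0,2), (1,2), (2,2)]

step 1: expand (0,2) (f=4, h=2) → closed; open now [(0,1) g=3 f=6, (0,3) g=3 f=4, (1,1) g=2 f=6, (1,3) g=2 f=4, (2,1) g=1 f=6, (2,3) g=1 f=4, (3,2) g=1 f=6]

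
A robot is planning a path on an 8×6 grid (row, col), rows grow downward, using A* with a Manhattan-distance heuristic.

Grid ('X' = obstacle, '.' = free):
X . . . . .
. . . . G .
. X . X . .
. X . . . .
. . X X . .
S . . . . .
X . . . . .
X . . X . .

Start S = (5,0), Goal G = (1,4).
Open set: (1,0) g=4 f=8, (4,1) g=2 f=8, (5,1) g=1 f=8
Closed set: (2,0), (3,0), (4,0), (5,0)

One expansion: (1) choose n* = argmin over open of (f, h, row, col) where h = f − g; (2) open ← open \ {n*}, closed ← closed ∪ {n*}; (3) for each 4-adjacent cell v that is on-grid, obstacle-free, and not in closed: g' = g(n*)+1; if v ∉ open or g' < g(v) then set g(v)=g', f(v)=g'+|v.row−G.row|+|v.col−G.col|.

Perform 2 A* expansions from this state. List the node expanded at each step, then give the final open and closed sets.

step 1: expand (1,0) (f=8, h=4) → closed; open now [(1,1) g=5 f=8, (4,1) g=2 f=8, (5,1) g=1 f=8]
step 2: expand (1,1) (f=8, h=3) → closed; open now [(0,1) g=6 f=10, (1,2) g=6 f=8, (4,1) g=2 f=8, (5,1) g=1 f=8]

order=[(1,0) → (1,1)]; open=[(0,1) g=6 f=10, (1,2) g=6 f=8, (4,1) g=2 f=8, (5,1) g=1 f=8]; closed=[(1,0), (1,1), (2,0), (3,0), (4,0), (5,0)]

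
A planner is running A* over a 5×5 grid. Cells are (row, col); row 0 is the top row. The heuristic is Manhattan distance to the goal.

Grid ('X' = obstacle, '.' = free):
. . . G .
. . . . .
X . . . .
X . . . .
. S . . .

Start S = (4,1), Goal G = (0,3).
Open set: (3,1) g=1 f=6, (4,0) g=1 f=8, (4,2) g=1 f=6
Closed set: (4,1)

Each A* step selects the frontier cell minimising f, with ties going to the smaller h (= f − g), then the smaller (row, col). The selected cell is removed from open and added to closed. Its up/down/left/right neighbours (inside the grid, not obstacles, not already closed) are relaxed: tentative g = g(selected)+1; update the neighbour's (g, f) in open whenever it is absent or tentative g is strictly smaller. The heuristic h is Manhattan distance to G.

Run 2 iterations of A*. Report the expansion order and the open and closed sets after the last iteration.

order=[(3,1) → (2,1)]; open=[(1,1) g=3 f=6, (2,2) g=3 f=6, (3,2) g=2 f=6, (4,0) g=1 f=8, (4,2) g=1 f=6]; closed=[(2,1), (3,1), (4,1)]

step 1: expand (3,1) (f=6, h=5) → closed; open now [(2,1) g=2 f=6, (3,2) g=2 f=6, (4,0) g=1 f=8, (4,2) g=1 f=6]
step 2: expand (2,1) (f=6, h=4) → closed; open now [(1,1) g=3 f=6, (2,2) g=3 f=6, (3,2) g=2 f=6, (4,0) g=1 f=8, (4,2) g=1 f=6]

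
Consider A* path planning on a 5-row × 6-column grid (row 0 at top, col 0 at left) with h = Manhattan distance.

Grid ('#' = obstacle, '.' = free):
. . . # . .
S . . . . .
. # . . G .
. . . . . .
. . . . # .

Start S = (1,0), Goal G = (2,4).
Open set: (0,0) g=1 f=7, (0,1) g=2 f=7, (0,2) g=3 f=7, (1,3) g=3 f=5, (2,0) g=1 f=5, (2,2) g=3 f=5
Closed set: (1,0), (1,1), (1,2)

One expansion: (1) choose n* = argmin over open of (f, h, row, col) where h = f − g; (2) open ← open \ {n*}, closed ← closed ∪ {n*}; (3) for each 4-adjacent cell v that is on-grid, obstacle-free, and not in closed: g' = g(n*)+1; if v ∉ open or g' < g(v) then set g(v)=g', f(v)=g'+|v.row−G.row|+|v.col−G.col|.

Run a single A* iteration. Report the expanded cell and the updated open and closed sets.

expanded=(1,3); open=[(0,0) g=1 f=7, (0,1) g=2 f=7, (0,2) g=3 f=7, (1,4) g=4 f=5, (2,0) g=1 f=5, (2,2) g=3 f=5, (2,3) g=4 f=5]; closed=[(1,0), (1,1), (1,2), (1,3)]

step 1: expand (1,3) (f=5, h=2) → closed; open now [(0,0) g=1 f=7, (0,1) g=2 f=7, (0,2) g=3 f=7, (1,4) g=4 f=5, (2,0) g=1 f=5, (2,2) g=3 f=5, (2,3) g=4 f=5]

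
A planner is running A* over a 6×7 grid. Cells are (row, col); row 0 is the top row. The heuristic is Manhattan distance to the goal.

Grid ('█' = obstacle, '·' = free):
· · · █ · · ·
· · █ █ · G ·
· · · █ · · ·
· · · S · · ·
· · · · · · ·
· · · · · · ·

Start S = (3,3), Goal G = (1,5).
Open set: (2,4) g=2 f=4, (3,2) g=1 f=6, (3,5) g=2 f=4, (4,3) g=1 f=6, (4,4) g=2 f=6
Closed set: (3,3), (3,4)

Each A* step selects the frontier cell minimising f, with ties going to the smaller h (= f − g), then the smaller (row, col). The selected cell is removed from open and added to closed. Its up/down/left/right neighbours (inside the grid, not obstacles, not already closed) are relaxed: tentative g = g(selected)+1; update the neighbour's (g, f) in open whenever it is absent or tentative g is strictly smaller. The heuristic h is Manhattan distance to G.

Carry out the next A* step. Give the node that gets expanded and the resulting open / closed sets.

expanded=(2,4); open=[(1,4) g=3 f=4, (2,5) g=3 f=4, (3,2) g=1 f=6, (3,5) g=2 f=4, (4,3) g=1 f=6, (4,4) g=2 f=6]; closed=[(2,4), (3,3), (3,4)]

step 1: expand (2,4) (f=4, h=2) → closed; open now [(1,4) g=3 f=4, (2,5) g=3 f=4, (3,2) g=1 f=6, (3,5) g=2 f=4, (4,3) g=1 f=6, (4,4) g=2 f=6]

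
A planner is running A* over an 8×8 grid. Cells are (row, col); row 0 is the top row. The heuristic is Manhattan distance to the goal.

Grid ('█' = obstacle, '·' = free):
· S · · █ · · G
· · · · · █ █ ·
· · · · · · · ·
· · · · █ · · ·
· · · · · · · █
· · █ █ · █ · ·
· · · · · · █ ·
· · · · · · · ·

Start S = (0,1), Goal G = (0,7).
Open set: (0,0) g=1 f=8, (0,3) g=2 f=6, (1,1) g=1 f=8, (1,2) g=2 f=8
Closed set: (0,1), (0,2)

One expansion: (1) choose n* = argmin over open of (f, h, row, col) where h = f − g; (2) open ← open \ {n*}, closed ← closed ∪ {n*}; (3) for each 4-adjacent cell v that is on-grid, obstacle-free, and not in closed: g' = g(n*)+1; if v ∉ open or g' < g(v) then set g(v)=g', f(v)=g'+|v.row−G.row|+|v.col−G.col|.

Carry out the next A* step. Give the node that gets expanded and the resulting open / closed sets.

expanded=(0,3); open=[(0,0) g=1 f=8, (1,1) g=1 f=8, (1,2) g=2 f=8, (1,3) g=3 f=8]; closed=[(0,1), (0,2), (0,3)]

step 1: expand (0,3) (f=6, h=4) → closed; open now [(0,0) g=1 f=8, (1,1) g=1 f=8, (1,2) g=2 f=8, (1,3) g=3 f=8]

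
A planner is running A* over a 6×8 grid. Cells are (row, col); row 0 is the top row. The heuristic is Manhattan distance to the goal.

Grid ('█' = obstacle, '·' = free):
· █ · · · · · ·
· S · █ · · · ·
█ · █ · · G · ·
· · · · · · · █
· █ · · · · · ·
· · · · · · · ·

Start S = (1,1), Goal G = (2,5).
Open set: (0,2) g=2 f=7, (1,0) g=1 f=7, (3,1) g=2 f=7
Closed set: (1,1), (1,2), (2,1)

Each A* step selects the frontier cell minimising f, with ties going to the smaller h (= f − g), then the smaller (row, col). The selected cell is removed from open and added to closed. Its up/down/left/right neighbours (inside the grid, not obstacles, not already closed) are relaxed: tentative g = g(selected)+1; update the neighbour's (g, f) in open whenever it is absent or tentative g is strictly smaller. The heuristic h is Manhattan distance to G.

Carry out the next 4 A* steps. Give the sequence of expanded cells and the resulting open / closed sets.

order=[(0,2) → (0,3) → (0,4) → (0,5)]; open=[(0,6) g=6 f=9, (1,0) g=1 f=7, (1,4) g=5 f=7, (1,5) g=6 f=7, (3,1) g=2 f=7]; closed=[(0,2), (0,3), (0,4), (0,5), (1,1), (1,2), (2,1)]

step 1: expand (0,2) (f=7, h=5) → closed; open now [(0,3) g=3 f=7, (1,0) g=1 f=7, (3,1) g=2 f=7]
step 2: expand (0,3) (f=7, h=4) → closed; open now [(0,4) g=4 f=7, (1,0) g=1 f=7, (3,1) g=2 f=7]
step 3: expand (0,4) (f=7, h=3) → closed; open now [(0,5) g=5 f=7, (1,0) g=1 f=7, (1,4) g=5 f=7, (3,1) g=2 f=7]
step 4: expand (0,5) (f=7, h=2) → closed; open now [(0,6) g=6 f=9, (1,0) g=1 f=7, (1,4) g=5 f=7, (1,5) g=6 f=7, (3,1) g=2 f=7]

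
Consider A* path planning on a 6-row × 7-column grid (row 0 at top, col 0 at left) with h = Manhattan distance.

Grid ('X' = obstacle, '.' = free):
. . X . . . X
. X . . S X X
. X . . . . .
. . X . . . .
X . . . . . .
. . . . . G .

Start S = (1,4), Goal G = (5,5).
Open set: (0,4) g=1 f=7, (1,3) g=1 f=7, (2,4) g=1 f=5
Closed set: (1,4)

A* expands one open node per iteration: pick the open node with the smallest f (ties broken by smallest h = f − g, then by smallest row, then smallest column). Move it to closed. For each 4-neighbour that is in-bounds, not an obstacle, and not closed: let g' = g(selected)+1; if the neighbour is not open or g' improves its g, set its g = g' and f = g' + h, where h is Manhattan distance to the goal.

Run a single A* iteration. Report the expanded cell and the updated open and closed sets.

step 1: expand (2,4) (f=5, h=4) → closed; open now [(0,4) g=1 f=7, (1,3) g=1 f=7, (2,3) g=2 f=7, (2,5) g=2 f=5, (3,4) g=2 f=5]

expanded=(2,4); open=[(0,4) g=1 f=7, (1,3) g=1 f=7, (2,3) g=2 f=7, (2,5) g=2 f=5, (3,4) g=2 f=5]; closed=[(1,4), (2,4)]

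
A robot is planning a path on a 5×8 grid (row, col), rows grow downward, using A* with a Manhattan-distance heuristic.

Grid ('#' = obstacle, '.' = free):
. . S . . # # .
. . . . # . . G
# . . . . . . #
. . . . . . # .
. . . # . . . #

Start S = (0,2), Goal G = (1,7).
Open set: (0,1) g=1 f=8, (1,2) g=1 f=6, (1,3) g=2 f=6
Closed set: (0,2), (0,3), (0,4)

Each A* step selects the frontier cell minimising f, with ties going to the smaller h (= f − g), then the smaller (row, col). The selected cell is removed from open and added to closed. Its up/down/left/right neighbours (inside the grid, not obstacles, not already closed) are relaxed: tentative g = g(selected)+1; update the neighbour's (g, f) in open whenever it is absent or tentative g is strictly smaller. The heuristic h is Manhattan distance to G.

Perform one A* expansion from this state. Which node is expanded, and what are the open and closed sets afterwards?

expanded=(1,3); open=[(0,1) g=1 f=8, (1,2) g=1 f=6, (2,3) g=3 f=8]; closed=[(0,2), (0,3), (0,4), (1,3)]

step 1: expand (1,3) (f=6, h=4) → closed; open now [(0,1) g=1 f=8, (1,2) g=1 f=6, (2,3) g=3 f=8]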